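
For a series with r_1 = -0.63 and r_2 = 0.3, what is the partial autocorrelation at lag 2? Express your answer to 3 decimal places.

-0.161

φ_{22} = (r_2 − r_1²) / (1 − r_1²)
r_1² = (-0.63)² = 0.3969
Numerator = 0.3 − 0.3969 = -0.0969; denominator = 1 − 0.3969 = 0.6031
φ_{22} = -0.0969 / 0.6031 = -0.161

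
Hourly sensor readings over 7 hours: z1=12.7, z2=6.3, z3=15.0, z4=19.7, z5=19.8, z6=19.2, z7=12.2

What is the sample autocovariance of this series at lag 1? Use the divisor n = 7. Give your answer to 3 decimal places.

Mean z̄ = (12.7 + 6.3 + 15.0 + 19.7 + 19.8 + 19.2 + 12.2)/7 = 14.9857
Σ_{t=1}^{6}(z_t−z̄)(z_{t+1}−z̄) = 51.0412
γ_1 = 51.0412 / 7 = 7.292

7.292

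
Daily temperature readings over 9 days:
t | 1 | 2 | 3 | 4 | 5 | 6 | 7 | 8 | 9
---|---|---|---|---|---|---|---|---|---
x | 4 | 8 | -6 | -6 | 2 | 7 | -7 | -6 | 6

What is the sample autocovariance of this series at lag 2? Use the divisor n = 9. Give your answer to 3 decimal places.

Mean x̄ = (4 + 8 − 6 − 6 + 2 + 7 − 7 − 6 + 6)/9 = 0.2222
Σ_{t=1}^{7}(x_t−x̄)(x_{t+2}−x̄) = -221.8765
γ_2 = -221.8765 / 9 = -24.653

-24.653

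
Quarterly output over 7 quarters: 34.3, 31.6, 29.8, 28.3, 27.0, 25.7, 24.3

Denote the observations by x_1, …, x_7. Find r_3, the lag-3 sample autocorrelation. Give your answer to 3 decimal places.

Mean x̄ = (34.3 + 31.6 + 29.8 + 28.3 + 27.0 + 25.7 + 24.3)/7 = 28.7143
Σ(x_t−x̄)(x_{t+3}−x̄) = (-2.3141) + (-4.9469) + (-3.2727) + (1.8288) = -8.7049
Denominator Σ(x_t−x̄)² = 72.3886
r_3 = -8.7049 / 72.3886 = -0.120

-0.120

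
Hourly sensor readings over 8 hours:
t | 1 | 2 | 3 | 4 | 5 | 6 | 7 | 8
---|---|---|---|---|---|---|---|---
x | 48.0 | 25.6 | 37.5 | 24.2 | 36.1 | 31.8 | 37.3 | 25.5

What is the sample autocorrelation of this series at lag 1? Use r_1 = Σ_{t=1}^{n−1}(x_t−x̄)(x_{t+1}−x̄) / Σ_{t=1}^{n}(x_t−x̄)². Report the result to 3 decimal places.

-0.542

Mean x̄ = (48.0 + 25.6 + 37.5 + 24.2 + 36.1 + 31.8 + 37.3 + 25.5)/8 = 33.2500
Deviations from mean: 14.7500, -7.6500, 4.2500, -9.0500, 2.8500, -1.4500, 4.0500, -7.7500
Numerator Σ_{t=1}^{7}(x_t−x̄)(x_{t+1}−x̄) = -250.9975
Denominator Σ(x_t−x̄)² = 462.7400
r_1 = -250.9975 / 462.7400 = -0.542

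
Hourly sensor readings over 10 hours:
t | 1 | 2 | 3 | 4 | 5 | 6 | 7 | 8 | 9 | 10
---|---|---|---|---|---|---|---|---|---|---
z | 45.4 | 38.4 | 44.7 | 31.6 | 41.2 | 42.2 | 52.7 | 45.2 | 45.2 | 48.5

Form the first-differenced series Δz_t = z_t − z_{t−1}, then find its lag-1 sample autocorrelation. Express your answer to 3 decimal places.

First differences Δz: -7.0, 6.3, -13.1, 9.6, 1.0, 10.5, -7.5, 0.0, 3.3
Mean of differences = 0.3444
Numerator Σ(Δz_t−Δz̄)(Δz_{t+1}−Δz̄) = -313.5009
Denominator Σ(Δz_t−Δz̄)² = 529.7822
r_1(Δz) = -313.5009 / 529.7822 = -0.592

-0.592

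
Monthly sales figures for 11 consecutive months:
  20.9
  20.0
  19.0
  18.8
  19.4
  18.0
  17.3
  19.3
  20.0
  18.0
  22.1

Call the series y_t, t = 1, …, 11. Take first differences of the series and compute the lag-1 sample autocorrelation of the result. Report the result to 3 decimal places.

-0.277

First differences Δy: -0.9, -1.0, -0.2, 0.6, -1.4, -0.7, 2.0, 0.7, -2.0, 4.1
Mean of differences = 0.1200
Numerator Σ(Δy_t−Δȳ)(Δy_{t+1}−Δȳ) = -8.2544
Denominator Σ(Δy_t−Δȳ)² = 29.8160
r_1(Δy) = -8.2544 / 29.8160 = -0.277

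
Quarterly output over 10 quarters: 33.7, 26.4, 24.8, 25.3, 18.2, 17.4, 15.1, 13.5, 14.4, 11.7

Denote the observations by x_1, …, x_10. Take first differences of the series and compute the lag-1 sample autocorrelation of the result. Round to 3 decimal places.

First differences Δx: -7.3, -1.6, 0.5, -7.1, -0.8, -2.3, -1.6, 0.9, -2.7
Mean of differences = -2.4444
Numerator Σ(Δx_t−Δx̄)(Δx_{t+1}−Δx̄) = -20.6486
Denominator Σ(Δx_t−Δx̄)² = 69.3222
r_1(Δx) = -20.6486 / 69.3222 = -0.298

-0.298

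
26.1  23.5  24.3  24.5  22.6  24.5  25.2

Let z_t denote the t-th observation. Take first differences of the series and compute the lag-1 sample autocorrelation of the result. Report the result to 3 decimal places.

First differences Δz: -2.6, 0.8, 0.2, -1.9, 1.9, 0.7
Mean of differences = -0.1500
Numerator Σ(Δz_t−Δz̄)(Δz_{t+1}−Δz̄) = -4.4525
Denominator Σ(Δz_t−Δz̄)² = 15.0150
r_1(Δz) = -4.4525 / 15.0150 = -0.297

-0.297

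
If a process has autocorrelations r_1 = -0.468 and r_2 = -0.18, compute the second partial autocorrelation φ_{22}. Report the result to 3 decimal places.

-0.511

φ_{22} = (r_2 − r_1²) / (1 − r_1²)
r_1² = (-0.468)² = 0.219024
Numerator = -0.18 − 0.2190 = -0.3990; denominator = 1 − 0.2190 = 0.7810
φ_{22} = -0.3990 / 0.7810 = -0.511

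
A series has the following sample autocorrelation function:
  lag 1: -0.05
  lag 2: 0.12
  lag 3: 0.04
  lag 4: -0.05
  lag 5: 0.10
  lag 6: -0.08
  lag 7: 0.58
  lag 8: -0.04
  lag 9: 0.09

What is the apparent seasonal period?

7

The largest autocorrelation is r_7 = 0.58; the remaining lags stay at or below 0.12.
The dominant spike at lag 7 indicates a seasonal period of 7.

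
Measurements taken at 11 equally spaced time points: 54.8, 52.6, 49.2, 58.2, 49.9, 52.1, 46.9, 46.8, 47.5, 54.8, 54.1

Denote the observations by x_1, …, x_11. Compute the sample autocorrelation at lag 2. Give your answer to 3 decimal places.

Mean x̄ = (54.8 + 52.6 + 49.2 + 58.2 + 49.9 + 52.1 + 46.9 + 46.8 + 47.5 + 54.8 + 54.1)/11 = 51.5364
Numerator Σ_{t=1}^{9}(x_t−x̄)(x_{t+2}−x̄) = 4.8674
Denominator Σ(x_t−x̄)² = 142.0855
r_2 = 4.8674 / 142.0855 = 0.034

0.034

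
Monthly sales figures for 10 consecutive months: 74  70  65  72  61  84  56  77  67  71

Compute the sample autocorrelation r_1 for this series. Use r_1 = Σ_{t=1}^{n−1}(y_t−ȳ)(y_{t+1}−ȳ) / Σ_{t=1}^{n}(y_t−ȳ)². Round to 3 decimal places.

-0.824

Mean ȳ = (74 + 70 + 65 + 72 + 61 + 84 + 56 + 77 + 67 + 71)/10 = 69.7000
Numerator Σ_{t=1}^{9}(y_t−ȳ)(y_{t+1}−ȳ) = -474.4900
Denominator Σ(y_t−ȳ)² = 576.1000
r_1 = -474.4900 / 576.1000 = -0.824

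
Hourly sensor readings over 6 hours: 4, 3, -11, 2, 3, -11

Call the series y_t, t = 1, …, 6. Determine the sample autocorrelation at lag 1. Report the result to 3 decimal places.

Mean ȳ = (4 + 3 − 11 + 2 + 3 − 11)/6 = -1.6667
Deviations from mean: 5.6667, 4.6667, -9.3333, 3.6667, 4.6667, -9.3333
Σ(y_t−ȳ)(y_{t+1}−ȳ) = (26.4444) + (-43.5556) + (-34.2222) + (17.1111) + (-43.5556) = -77.7778
Denominator Σ(y_t−ȳ)² = 263.3333
r_1 = -77.7778 / 263.3333 = -0.295

-0.295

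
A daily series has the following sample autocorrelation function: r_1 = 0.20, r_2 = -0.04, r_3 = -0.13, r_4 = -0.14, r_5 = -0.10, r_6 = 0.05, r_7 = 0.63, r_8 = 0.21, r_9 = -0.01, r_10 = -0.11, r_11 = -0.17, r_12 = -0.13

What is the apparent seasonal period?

7

The largest autocorrelation is r_7 = 0.63; the remaining lags stay at or below 0.21.
The dominant spike at lag 7 indicates a seasonal period of 7.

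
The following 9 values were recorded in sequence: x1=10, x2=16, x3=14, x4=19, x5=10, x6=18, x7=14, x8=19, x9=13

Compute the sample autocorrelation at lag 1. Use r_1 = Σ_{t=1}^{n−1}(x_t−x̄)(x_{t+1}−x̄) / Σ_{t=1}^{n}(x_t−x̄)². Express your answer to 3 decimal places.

Mean x̄ = (10 + 16 + 14 + 19 + 10 + 18 + 14 + 19 + 13)/9 = 14.7778
Numerator Σ_{t=1}^{8}(x_t−x̄)(x_{t+1}−x̄) = -58.9383
Denominator Σ(x_t−x̄)² = 97.5556
r_1 = -58.9383 / 97.5556 = -0.604

-0.604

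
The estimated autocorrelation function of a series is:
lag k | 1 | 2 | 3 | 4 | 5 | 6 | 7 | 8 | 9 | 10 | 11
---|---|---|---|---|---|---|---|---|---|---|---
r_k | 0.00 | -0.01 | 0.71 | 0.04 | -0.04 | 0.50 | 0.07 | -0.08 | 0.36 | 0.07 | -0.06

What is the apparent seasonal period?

3

The largest autocorrelation is r_3 = 0.71, with weaker echoes at lags 6 (0.50) and 9 (0.36); the remaining lags stay at or below 0.07.
The dominant spike at lag 3 indicates a seasonal period of 3.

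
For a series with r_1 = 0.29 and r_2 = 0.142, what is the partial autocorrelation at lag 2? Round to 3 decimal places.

φ_{22} = (r_2 − r_1²) / (1 − r_1²)
r_1² = (0.29)² = 0.0841
Numerator = 0.142 − 0.0841 = 0.0579; denominator = 1 − 0.0841 = 0.9159
φ_{22} = 0.0579 / 0.9159 = 0.063

0.063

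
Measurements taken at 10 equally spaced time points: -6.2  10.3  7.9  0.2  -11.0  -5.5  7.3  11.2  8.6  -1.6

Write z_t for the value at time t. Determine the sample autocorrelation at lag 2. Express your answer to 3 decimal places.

Mean z̄ = (-6.2 + 10.3 + 7.9 + 0.2 − 11.0 − 5.5 + 7.3 + 11.2 + 8.6 − 1.6)/10 = 2.1200
Numerator Σ_{t=1}^{8}(z_t−z̄)(z_{t+2}−z̄) = -262.3608
Denominator Σ(z_t−z̄)² = 568.5360
r_2 = -262.3608 / 568.5360 = -0.461

-0.461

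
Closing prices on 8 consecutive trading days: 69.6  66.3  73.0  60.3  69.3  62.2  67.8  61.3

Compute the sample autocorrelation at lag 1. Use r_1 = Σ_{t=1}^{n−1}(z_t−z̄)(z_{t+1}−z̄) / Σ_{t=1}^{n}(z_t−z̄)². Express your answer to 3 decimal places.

-0.581

Mean z̄ = (69.6 + 66.3 + 73.0 + 60.3 + 69.3 + 62.2 + 67.8 + 61.3)/8 = 66.2250
Deviations from mean: 3.3750, 0.0750, 6.7750, -5.9250, 3.0750, -4.0250, 1.5750, -4.9250
Σ(z_t−z̄)(z_{t+1}−z̄) = (0.2531) + (0.5081) + (-40.1419) + (-18.2194) + (-12.3769) + (-6.3394) + (-7.7569) = -84.0731
Denominator Σ(z_t−z̄)² = 144.7950
r_1 = -84.0731 / 144.7950 = -0.581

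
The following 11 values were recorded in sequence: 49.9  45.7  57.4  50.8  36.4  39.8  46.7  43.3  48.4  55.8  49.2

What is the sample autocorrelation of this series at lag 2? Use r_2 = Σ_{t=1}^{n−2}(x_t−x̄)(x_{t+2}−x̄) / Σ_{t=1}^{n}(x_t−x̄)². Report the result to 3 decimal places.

-0.280

Mean x̄ = (49.9 + 45.7 + 57.4 + 50.8 + 36.4 + 39.8 + 46.7 + 43.3 + 48.4 + 55.8 + 49.2)/11 = 47.5818
Numerator Σ_{t=1}^{9}(x_t−x̄)(x_{t+2}−x̄) = -109.5298
Denominator Σ(x_t−x̄)² = 391.1964
r_2 = -109.5298 / 391.1964 = -0.280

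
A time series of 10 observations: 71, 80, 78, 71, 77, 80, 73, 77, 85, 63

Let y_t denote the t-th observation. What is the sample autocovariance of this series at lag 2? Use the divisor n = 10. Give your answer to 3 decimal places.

-8.750

Mean ȳ = (71 + 80 + 78 + 71 + 77 + 80 + 73 + 77 + 85 + 63)/10 = 75.5000
Σ_{t=1}^{8}(y_t−ȳ)(y_{t+2}−ȳ) = -87.5000
γ_2 = -87.5000 / 10 = -8.750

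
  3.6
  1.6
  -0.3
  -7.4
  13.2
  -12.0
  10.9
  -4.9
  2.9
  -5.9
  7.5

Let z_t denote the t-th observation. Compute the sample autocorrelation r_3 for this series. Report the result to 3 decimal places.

-0.457

Mean z̄ = (3.6 + 1.6 − 0.3 − 7.4 + 13.2 − 12.0 + 10.9 − 4.9 + 2.9 − 5.9 + 7.5)/11 = 0.8364
Numerator Σ_{t=1}^{8}(z_t−z̄)(z_{t+3}−z̄) = -285.0512
Denominator Σ(z_t−z̄)² = 623.2055
r_3 = -285.0512 / 623.2055 = -0.457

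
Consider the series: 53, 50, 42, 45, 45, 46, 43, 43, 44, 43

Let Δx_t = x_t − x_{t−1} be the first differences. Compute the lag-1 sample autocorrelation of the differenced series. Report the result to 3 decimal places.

First differences Δx: -3, -8, 3, 0, 1, -3, 0, 1, -1
Mean of differences = -1.1111
Numerator Σ(Δx_t−Δx̄)(Δx_{t+1}−Δx̄) = -11.9012
Denominator Σ(Δx_t−Δx̄)² = 82.8889
r_1(Δx) = -11.9012 / 82.8889 = -0.144

-0.144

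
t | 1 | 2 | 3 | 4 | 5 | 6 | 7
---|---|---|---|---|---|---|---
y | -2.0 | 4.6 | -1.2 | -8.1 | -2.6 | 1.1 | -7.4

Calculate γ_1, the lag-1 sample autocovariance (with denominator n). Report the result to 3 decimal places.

-1.961

Mean ȳ = (-2.0 + 4.6 − 1.2 − 8.1 − 2.6 + 1.1 − 7.4)/7 = -2.2286
Σ_{t=1}^{6}(y_t−ȳ)(y_{t+1}−ȳ) = -13.7237
γ_1 = -13.7237 / 7 = -1.961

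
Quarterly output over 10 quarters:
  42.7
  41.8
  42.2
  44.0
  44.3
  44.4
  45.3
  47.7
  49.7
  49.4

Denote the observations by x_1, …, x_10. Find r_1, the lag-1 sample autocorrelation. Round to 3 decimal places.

Mean x̄ = (42.7 + 41.8 + 42.2 + 44.0 + 44.3 + 44.4 + 45.3 + 47.7 + 49.7 + 49.4)/10 = 45.1500
Numerator Σ_{t=1}^{9}(x_t−x̄)(x_{t+1}−x̄) = 54.3075
Denominator Σ(x_t−x̄)² = 73.8250
r_1 = 54.3075 / 73.8250 = 0.736

0.736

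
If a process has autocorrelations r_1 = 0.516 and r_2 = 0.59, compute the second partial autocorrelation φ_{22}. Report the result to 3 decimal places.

0.441

φ_{22} = (r_2 − r_1²) / (1 − r_1²)
r_1² = (0.516)² = 0.266256
Numerator = 0.59 − 0.2663 = 0.3237; denominator = 1 − 0.2663 = 0.7337
φ_{22} = 0.3237 / 0.7337 = 0.441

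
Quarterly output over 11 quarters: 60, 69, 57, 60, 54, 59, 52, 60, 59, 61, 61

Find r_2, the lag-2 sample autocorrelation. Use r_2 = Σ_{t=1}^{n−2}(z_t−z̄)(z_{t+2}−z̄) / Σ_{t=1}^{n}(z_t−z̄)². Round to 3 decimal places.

Mean z̄ = (60 + 69 + 57 + 60 + 54 + 59 + 52 + 60 + 59 + 61 + 61)/11 = 59.2727
Numerator Σ_{t=1}^{9}(z_t−z̄)(z_{t+2}−z̄) = 58.1240
Denominator Σ(z_t−z̄)² = 188.1818
r_2 = 58.1240 / 188.1818 = 0.309

0.309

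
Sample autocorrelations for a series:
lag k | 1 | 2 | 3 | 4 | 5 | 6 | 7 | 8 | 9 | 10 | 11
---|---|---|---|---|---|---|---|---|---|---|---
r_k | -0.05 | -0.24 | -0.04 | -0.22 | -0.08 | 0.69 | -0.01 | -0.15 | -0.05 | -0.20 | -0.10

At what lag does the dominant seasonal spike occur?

6

The largest autocorrelation is r_6 = 0.69; the remaining lags stay at or below -0.01.
The dominant spike at lag 6 indicates a seasonal period of 6.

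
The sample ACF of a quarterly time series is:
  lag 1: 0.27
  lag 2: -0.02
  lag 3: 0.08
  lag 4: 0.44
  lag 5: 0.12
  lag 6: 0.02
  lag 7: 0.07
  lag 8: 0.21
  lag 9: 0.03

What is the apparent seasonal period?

4

The largest autocorrelation is r_4 = 0.44; the remaining lags stay at or below 0.27.
The dominant spike at lag 4 indicates a seasonal period of 4.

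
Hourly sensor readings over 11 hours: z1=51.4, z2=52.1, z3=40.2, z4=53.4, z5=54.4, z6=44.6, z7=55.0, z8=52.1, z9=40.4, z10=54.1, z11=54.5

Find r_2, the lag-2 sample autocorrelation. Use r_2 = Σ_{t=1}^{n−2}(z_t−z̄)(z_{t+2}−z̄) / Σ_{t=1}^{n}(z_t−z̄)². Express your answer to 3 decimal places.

Mean z̄ = (51.4 + 52.1 + 40.2 + 53.4 + 54.4 + 44.6 + 55.0 + 52.1 + 40.4 + 54.1 + 54.5)/11 = 50.2000
Numerator Σ_{t=1}^{9}(z_t−z̄)(z_{t+2}−z̄) = -138.0900
Denominator Σ(z_t−z̄)² = 320.6800
r_2 = -138.0900 / 320.6800 = -0.431

-0.431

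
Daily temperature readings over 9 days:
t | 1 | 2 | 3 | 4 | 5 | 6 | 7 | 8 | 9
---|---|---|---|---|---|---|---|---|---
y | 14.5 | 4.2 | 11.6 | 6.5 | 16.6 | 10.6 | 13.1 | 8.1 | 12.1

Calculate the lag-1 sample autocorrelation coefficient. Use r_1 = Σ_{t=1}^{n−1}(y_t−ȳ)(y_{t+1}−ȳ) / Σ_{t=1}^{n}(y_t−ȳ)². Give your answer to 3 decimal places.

-0.558

Mean ȳ = (14.5 + 4.2 + 11.6 + 6.5 + 16.6 + 10.6 + 13.1 + 8.1 + 12.1)/9 = 10.8111
Numerator Σ_{t=1}^{8}(y_t−ȳ)(y_{t+1}−ȳ) = -69.3657
Denominator Σ(y_t−ȳ)² = 124.3289
r_1 = -69.3657 / 124.3289 = -0.558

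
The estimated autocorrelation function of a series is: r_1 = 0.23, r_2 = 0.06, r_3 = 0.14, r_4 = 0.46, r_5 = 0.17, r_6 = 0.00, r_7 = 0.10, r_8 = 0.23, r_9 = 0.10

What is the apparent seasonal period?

4

The largest autocorrelation is r_4 = 0.46; the remaining lags stay at or below 0.23. The elevated value at lag 1 (0.23), dropping to 0.06 at lag 2, reflects decaying short-term dependence rather than seasonality.
The dominant spike at lag 4 indicates a seasonal period of 4.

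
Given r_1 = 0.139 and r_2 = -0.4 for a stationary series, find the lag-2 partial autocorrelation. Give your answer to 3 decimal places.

-0.428

φ_{22} = (r_2 − r_1²) / (1 − r_1²)
r_1² = (0.139)² = 0.019321
Numerator = -0.4 − 0.0193 = -0.4193; denominator = 1 − 0.0193 = 0.9807
φ_{22} = -0.4193 / 0.9807 = -0.428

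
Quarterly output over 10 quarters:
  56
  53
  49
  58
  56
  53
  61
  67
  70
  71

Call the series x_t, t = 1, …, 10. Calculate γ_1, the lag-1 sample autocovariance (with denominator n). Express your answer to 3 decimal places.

33.484

Mean x̄ = (56 + 53 + 49 + 58 + 56 + 53 + 61 + 67 + 70 + 71)/10 = 59.4000
Σ_{t=1}^{9}(x_t−x̄)(x_{t+1}−x̄) = 334.8400
γ_1 = 334.8400 / 10 = 33.484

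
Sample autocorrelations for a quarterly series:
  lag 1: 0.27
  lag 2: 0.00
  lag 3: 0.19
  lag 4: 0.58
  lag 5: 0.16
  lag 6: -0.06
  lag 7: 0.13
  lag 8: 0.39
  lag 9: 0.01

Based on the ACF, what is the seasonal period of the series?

The largest autocorrelation is r_4 = 0.58, with a weaker echo at lag 8 (0.39); the remaining lags stay at or below 0.27. The elevated value at lag 1 (0.27), dropping to 0.00 at lag 2, reflects decaying short-term dependence rather than seasonality.
The dominant spike at lag 4 indicates a seasonal period of 4.

4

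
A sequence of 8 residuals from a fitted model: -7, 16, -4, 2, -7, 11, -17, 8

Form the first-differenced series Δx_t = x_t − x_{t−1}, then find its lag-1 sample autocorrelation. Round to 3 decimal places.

First differences Δx: 23, -20, 6, -9, 18, -28, 25
Mean of differences = 2.1429
Numerator Σ(Δx_t−Δx̄)(Δx_{t+1}−Δx̄) = -1933.8776
Denominator Σ(Δx_t−Δx̄)² = 2746.8571
r_1(Δx) = -1933.8776 / 2746.8571 = -0.704

-0.704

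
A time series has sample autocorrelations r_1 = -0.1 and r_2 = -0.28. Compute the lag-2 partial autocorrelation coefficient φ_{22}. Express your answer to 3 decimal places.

-0.293

φ_{22} = (r_2 − r_1²) / (1 − r_1²)
r_1² = (-0.1)² = 0.01
Numerator = -0.28 − 0.0100 = -0.2900; denominator = 1 − 0.0100 = 0.9900
φ_{22} = -0.2900 / 0.9900 = -0.293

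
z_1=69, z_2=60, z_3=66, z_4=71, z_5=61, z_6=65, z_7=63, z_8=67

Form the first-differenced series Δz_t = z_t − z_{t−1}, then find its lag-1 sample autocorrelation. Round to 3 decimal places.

-0.466

First differences Δz: -9, 6, 5, -10, 4, -2, 4
Mean of differences = -0.2857
Numerator Σ(Δz_t−Δz̄)(Δz_{t+1}−Δz̄) = -129.2245
Denominator Σ(Δz_t−Δz̄)² = 277.4286
r_1(Δz) = -129.2245 / 277.4286 = -0.466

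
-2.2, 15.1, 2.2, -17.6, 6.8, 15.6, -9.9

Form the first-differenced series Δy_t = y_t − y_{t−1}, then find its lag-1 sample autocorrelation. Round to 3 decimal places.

-0.213

First differences Δy: 17.3, -12.9, -19.8, 24.4, 8.8, -25.5
Mean of differences = -1.2833
Numerator Σ(Δy_t−Δȳ)(Δy_{t+1}−Δȳ) = -461.5553
Denominator Σ(Δy_t−Δȳ)² = 2170.9083
r_1(Δy) = -461.5553 / 2170.9083 = -0.213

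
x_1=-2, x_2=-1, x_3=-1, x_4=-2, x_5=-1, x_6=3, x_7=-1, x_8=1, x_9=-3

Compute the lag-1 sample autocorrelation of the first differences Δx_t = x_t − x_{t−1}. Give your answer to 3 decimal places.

First differences Δx: 1, 0, -1, 1, 4, -4, 2, -4
Mean of differences = -0.1250
Numerator Σ(Δx_t−Δx̄)(Δx_{t+1}−Δx̄) = -28.7656
Denominator Σ(Δx_t−Δx̄)² = 54.8750
r_1(Δx) = -28.7656 / 54.8750 = -0.524

-0.524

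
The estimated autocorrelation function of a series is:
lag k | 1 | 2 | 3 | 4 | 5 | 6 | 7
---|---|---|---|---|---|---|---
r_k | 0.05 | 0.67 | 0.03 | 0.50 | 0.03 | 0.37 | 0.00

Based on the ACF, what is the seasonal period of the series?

The largest autocorrelation is r_2 = 0.67, with weaker echoes at lags 4 (0.50) and 6 (0.37); the remaining lags stay at or below 0.05.
The dominant spike at lag 2 indicates a seasonal period of 2.

2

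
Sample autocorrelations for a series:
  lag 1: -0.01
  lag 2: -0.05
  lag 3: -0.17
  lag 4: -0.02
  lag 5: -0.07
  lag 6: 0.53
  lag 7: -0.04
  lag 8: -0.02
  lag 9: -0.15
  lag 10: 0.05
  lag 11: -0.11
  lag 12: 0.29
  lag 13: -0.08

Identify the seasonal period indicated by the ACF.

6

The largest autocorrelation is r_6 = 0.53, with a weaker echo at lag 12 (0.29); the remaining lags stay at or below 0.05.
The dominant spike at lag 6 indicates a seasonal period of 6.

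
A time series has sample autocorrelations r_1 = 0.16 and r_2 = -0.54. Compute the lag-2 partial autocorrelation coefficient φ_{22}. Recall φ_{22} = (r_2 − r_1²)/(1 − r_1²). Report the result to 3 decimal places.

-0.580

φ_{22} = (r_2 − r_1²) / (1 − r_1²)
r_1² = (0.16)² = 0.0256
Numerator = -0.54 − 0.0256 = -0.5656; denominator = 1 − 0.0256 = 0.9744
φ_{22} = -0.5656 / 0.9744 = -0.580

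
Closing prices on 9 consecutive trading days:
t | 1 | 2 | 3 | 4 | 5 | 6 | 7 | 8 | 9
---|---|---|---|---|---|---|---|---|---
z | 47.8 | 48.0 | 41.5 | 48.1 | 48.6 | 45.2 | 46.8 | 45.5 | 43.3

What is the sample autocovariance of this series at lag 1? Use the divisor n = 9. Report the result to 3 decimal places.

-1.258

Mean z̄ = (47.8 + 48.0 + 41.5 + 48.1 + 48.6 + 45.2 + 46.8 + 45.5 + 43.3)/9 = 46.0889
Σ_{t=1}^{8}(z_t−z̄)(z_{t+1}−z̄) = -11.3190
γ_1 = -11.3190 / 9 = -1.258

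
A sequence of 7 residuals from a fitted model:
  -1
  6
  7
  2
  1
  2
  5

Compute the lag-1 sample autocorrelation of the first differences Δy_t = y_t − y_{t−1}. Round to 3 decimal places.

0.150

First differences Δy: 7, 1, -5, -1, 1, 3
Mean of differences = 1.0000
Numerator Σ(Δy_t−Δȳ)(Δy_{t+1}−Δȳ) = 12.0000
Denominator Σ(Δy_t−Δȳ)² = 80.0000
r_1(Δy) = 12.0000 / 80.0000 = 0.150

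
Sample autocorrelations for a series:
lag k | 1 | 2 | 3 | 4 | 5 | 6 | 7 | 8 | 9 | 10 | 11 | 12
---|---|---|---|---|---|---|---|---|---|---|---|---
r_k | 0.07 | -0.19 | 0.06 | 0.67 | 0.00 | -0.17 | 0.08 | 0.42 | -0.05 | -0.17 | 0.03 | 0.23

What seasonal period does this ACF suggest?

The largest autocorrelation is r_4 = 0.67, with weaker echoes at lags 8 (0.42) and 12 (0.23); the remaining lags stay at or below 0.08.
The dominant spike at lag 4 indicates a seasonal period of 4.

4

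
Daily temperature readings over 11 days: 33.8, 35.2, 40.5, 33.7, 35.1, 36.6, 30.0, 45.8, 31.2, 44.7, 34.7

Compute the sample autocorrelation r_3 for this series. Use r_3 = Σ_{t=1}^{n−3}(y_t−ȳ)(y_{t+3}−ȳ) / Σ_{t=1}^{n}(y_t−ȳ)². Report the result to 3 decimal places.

Mean ȳ = (33.8 + 35.2 + 40.5 + 33.7 + 35.1 + 36.6 + 30.0 + 45.8 + 31.2 + 44.7 + 34.7)/11 = 36.4818
Numerator Σ_{t=1}^{8}(y_t−ȳ)(y_{t+3}−ȳ) = -55.6346
Denominator Σ(y_t−ȳ)² = 262.0964
r_3 = -55.6346 / 262.0964 = -0.212

-0.212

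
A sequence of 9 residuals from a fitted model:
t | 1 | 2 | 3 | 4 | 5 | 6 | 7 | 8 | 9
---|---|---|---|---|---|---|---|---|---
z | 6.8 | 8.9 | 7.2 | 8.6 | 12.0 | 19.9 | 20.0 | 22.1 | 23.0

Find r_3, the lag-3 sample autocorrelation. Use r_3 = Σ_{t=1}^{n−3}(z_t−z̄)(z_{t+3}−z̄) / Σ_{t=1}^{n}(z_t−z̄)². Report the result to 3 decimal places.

0.036

Mean z̄ = (6.8 + 8.9 + 7.2 + 8.6 + 12.0 + 19.9 + 20.0 + 22.1 + 23.0)/9 = 14.2778
Σ(z_t−z̄)(z_{t+3}−z̄) = (42.4572) + (12.2494) + (-39.7928) + (-32.4895) + (-17.8173) + (49.0383) = 13.6452
Denominator Σ(z_t−z̄)² = 373.9756
r_3 = 13.6452 / 373.9756 = 0.036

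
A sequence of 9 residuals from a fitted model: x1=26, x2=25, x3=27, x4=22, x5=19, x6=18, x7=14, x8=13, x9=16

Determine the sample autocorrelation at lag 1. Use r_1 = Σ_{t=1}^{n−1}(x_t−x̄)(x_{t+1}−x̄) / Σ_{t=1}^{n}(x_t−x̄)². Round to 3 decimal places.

0.732

Mean x̄ = (26 + 25 + 27 + 22 + 19 + 18 + 14 + 13 + 16)/9 = 20.0000
Numerator Σ_{t=1}^{8}(x_t−x̄)(x_{t+1}−x̄) = 161.0000
Denominator Σ(x_t−x̄)² = 220.0000
r_1 = 161.0000 / 220.0000 = 0.732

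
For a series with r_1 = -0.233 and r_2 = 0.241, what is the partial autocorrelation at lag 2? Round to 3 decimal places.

φ_{22} = (r_2 − r_1²) / (1 − r_1²)
r_1² = (-0.233)² = 0.054289
Numerator = 0.241 − 0.0543 = 0.1867; denominator = 1 − 0.0543 = 0.9457
φ_{22} = 0.1867 / 0.9457 = 0.197

0.197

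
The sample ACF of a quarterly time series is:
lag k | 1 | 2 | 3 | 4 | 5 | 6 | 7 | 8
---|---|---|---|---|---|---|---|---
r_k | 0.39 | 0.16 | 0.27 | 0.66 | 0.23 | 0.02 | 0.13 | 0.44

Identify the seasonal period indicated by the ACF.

The largest autocorrelation is r_4 = 0.66, with a weaker echo at lag 8 (0.44); the remaining lags stay at or below 0.39. The elevated value at lag 1 (0.39), dropping to 0.16 at lag 2, reflects decaying short-term dependence rather than seasonality.
The dominant spike at lag 4 indicates a seasonal period of 4.

4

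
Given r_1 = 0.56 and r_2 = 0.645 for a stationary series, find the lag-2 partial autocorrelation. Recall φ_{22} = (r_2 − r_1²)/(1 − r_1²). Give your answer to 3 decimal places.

φ_{22} = (r_2 − r_1²) / (1 − r_1²)
r_1² = (0.56)² = 0.3136
Numerator = 0.645 − 0.3136 = 0.3314; denominator = 1 − 0.3136 = 0.6864
φ_{22} = 0.3314 / 0.6864 = 0.483

0.483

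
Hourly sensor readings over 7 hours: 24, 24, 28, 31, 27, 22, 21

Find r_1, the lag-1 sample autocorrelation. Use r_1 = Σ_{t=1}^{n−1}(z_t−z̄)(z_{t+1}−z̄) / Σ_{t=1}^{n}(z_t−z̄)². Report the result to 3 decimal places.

0.423

Mean z̄ = (24 + 24 + 28 + 31 + 27 + 22 + 21)/7 = 25.2857
Deviations from mean: -1.2857, -1.2857, 2.7143, 5.7143, 1.7143, -3.2857, -4.2857
Numerator Σ_{t=1}^{6}(z_t−z̄)(z_{t+1}−z̄) = 31.9184
Denominator Σ(z_t−z̄)² = 75.4286
r_1 = 31.9184 / 75.4286 = 0.423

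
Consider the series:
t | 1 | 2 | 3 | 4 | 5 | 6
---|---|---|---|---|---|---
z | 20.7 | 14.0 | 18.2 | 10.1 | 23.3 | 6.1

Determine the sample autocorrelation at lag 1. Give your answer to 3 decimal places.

-0.659

Mean z̄ = (20.7 + 14.0 + 18.2 + 10.1 + 23.3 + 6.1)/6 = 15.4000
Deviations from mean: 5.3000, -1.4000, 2.8000, -5.3000, 7.9000, -9.3000
Σ(z_t−z̄)(z_{t+1}−z̄) = (-7.4200) + (-3.9200) + (-14.8400) + (-41.8700) + (-73.4700) = -141.5200
Denominator Σ(z_t−z̄)² = 214.8800
r_1 = -141.5200 / 214.8800 = -0.659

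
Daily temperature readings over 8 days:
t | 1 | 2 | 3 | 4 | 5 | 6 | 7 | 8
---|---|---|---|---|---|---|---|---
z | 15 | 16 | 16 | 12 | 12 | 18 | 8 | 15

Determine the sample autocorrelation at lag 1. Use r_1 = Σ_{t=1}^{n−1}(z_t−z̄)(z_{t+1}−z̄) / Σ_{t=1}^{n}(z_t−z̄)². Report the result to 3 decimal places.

Mean z̄ = (15 + 16 + 16 + 12 + 12 + 18 + 8 + 15)/8 = 14.0000
Deviations from mean: 1.0000, 2.0000, 2.0000, -2.0000, -2.0000, 4.0000, -6.0000, 1.0000
Σ(z_t−z̄)(z_{t+1}−z̄) = (2.0000) + (4.0000) + (-4.0000) + (4.0000) + (-8.0000) + (-24.0000) + (-6.0000) = -32.0000
Denominator Σ(z_t−z̄)² = 70.0000
r_1 = -32.0000 / 70.0000 = -0.457

-0.457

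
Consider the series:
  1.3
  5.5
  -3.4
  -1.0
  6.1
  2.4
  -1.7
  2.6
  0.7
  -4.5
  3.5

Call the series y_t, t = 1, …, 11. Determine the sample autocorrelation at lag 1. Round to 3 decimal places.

-0.282

Mean ȳ = (1.3 + 5.5 − 3.4 − 1.0 + 6.1 + 2.4 − 1.7 + 2.6 + 0.7 − 4.5 + 3.5)/11 = 1.0455
Numerator Σ_{t=1}^{10}(y_t−ȳ)(y_{t+1}−ȳ) = -33.2875
Denominator Σ(y_t−ȳ)² = 118.0873
r_1 = -33.2875 / 118.0873 = -0.282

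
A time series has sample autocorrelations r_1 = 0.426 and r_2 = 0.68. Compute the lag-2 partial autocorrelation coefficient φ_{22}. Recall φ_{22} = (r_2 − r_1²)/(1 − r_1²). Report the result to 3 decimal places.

φ_{22} = (r_2 − r_1²) / (1 − r_1²)
r_1² = (0.426)² = 0.181476
Numerator = 0.68 − 0.1815 = 0.4985; denominator = 1 − 0.1815 = 0.8185
φ_{22} = 0.4985 / 0.8185 = 0.609

0.609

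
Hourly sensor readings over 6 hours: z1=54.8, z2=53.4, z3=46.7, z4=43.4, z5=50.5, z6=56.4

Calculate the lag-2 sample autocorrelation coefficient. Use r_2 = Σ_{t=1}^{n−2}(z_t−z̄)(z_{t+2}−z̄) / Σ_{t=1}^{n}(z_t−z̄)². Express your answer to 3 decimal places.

-0.597

Mean z̄ = (54.8 + 53.4 + 46.7 + 43.4 + 50.5 + 56.4)/6 = 50.8667
Σ(z_t−z̄)(z_{t+2}−z̄) = (-16.3889) + (-18.9156) + (1.5278) + (-41.3156) = -75.0922
Denominator Σ(z_t−z̄)² = 125.7533
r_2 = -75.0922 / 125.7533 = -0.597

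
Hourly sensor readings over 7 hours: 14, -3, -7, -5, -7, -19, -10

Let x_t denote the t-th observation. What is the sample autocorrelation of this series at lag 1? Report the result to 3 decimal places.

Mean x̄ = (14 − 3 − 7 − 5 − 7 − 19 − 10)/7 = -5.2857
Deviations from mean: 19.2857, 2.2857, -1.7143, 0.2857, -1.7143, -13.7143, -4.7143
Σ(x_t−x̄)(x_{t+1}−x̄) = (44.0816) + (-3.9184) + (-0.4898) + (-0.4898) + (23.5102) + (64.6531) = 127.3469
Denominator Σ(x_t−x̄)² = 593.4286
r_1 = 127.3469 / 593.4286 = 0.215

0.215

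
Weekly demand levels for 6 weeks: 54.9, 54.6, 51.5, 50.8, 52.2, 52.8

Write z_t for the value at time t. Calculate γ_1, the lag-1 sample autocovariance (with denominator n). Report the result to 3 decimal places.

Mean z̄ = (54.9 + 54.6 + 51.5 + 50.8 + 52.2 + 52.8)/6 = 52.8000
Deviations: 2.1000, 1.8000, -1.3000, -2.0000, -0.6000, 0.0000
Σ_{t=1}^{5}(z_t−z̄)(z_{t+1}−z̄) = 5.2400
γ_1 = 5.2400 / 6 = 0.873

0.873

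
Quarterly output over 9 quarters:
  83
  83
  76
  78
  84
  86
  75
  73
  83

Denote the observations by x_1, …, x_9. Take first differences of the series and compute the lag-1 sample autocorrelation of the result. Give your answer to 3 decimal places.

-0.031

First differences Δx: 0, -7, 2, 6, 2, -11, -2, 10
Mean of differences = 0.0000
Numerator Σ(Δx_t−Δx̄)(Δx_{t+1}−Δx̄) = -10.0000
Denominator Σ(Δx_t−Δx̄)² = 318.0000
r_1(Δx) = -10.0000 / 318.0000 = -0.031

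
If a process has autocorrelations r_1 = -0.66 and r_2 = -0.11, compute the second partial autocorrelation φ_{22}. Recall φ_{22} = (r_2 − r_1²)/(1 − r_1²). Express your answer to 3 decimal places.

φ_{22} = (r_2 − r_1²) / (1 − r_1²)
r_1² = (-0.66)² = 0.4356
Numerator = -0.11 − 0.4356 = -0.5456; denominator = 1 − 0.4356 = 0.5644
φ_{22} = -0.5456 / 0.5644 = -0.967

-0.967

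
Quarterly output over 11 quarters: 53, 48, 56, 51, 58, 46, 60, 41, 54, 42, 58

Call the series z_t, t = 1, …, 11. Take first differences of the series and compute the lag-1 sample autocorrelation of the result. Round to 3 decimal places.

-0.857

First differences Δz: -5, 8, -5, 7, -12, 14, -19, 13, -12, 16
Mean of differences = 0.5000
Numerator Σ(Δz_t−Δz̄)(Δz_{t+1}−Δz̄) = -1225.2500
Denominator Σ(Δz_t−Δz̄)² = 1430.5000
r_1(Δz) = -1225.2500 / 1430.5000 = -0.857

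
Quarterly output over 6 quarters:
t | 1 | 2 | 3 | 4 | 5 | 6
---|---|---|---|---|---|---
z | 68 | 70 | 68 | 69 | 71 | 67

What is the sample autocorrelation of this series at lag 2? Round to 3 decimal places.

Mean z̄ = (68 + 70 + 68 + 69 + 71 + 67)/6 = 68.8333
Deviations from mean: -0.8333, 1.1667, -0.8333, 0.1667, 2.1667, -1.8333
Numerator Σ_{t=1}^{4}(z_t−z̄)(z_{t+2}−z̄) = -1.2222
Denominator Σ(z_t−z̄)² = 10.8333
r_2 = -1.2222 / 10.8333 = -0.113

-0.113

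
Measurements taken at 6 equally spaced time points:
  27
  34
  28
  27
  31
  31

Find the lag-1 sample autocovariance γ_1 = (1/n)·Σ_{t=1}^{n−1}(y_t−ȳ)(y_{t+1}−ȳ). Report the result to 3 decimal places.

Mean ȳ = (27 + 34 + 28 + 27 + 31 + 31)/6 = 29.6667
Σ_{t=1}^{5}(y_t−ȳ)(y_{t+1}−ȳ) = -16.1111
γ_1 = -16.1111 / 6 = -2.685

-2.685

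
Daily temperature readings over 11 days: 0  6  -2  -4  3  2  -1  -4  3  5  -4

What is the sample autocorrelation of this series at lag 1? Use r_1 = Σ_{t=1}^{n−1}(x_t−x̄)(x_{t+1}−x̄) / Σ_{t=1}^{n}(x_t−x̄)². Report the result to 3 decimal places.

-0.208

Mean x̄ = (0 + 6 − 2 − 4 + 3 + 2 − 1 − 4 + 3 + 5 − 4)/11 = 0.3636
Numerator Σ_{t=1}^{10}(x_t−x̄)(x_{t+1}−x̄) = -28.0413
Denominator Σ(x_t−x̄)² = 134.5455
r_1 = -28.0413 / 134.5455 = -0.208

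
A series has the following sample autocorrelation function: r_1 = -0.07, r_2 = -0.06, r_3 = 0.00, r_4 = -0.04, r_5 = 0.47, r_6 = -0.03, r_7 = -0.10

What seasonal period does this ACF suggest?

5

The largest autocorrelation is r_5 = 0.47; the remaining lags stay at or below 0.00.
The dominant spike at lag 5 indicates a seasonal period of 5.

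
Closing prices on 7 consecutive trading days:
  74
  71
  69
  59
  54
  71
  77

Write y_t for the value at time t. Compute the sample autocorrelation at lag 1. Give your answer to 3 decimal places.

0.292

Mean ȳ = (74 + 71 + 69 + 59 + 54 + 71 + 77)/7 = 67.8571
Σ(y_t−ȳ)(y_{t+1}−ȳ) = (19.3061) + (3.5918) + (-10.1224) + (122.7347) + (-43.5510) + (28.7347) = 120.6939
Denominator Σ(y_t−ȳ)² = 412.8571
r_1 = 120.6939 / 412.8571 = 0.292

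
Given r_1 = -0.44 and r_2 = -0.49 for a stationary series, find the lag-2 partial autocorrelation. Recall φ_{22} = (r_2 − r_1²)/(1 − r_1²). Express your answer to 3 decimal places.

φ_{22} = (r_2 − r_1²) / (1 − r_1²)
r_1² = (-0.44)² = 0.1936
Numerator = -0.49 − 0.1936 = -0.6836; denominator = 1 − 0.1936 = 0.8064
φ_{22} = -0.6836 / 0.8064 = -0.848

-0.848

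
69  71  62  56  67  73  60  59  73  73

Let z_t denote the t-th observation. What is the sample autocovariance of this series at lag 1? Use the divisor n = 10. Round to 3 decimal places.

3.401

Mean z̄ = (69 + 71 + 62 + 56 + 67 + 73 + 60 + 59 + 73 + 73)/10 = 66.3000
Σ_{t=1}^{9}(z_t−z̄)(z_{t+1}−z̄) = 34.0100
γ_1 = 34.0100 / 10 = 3.401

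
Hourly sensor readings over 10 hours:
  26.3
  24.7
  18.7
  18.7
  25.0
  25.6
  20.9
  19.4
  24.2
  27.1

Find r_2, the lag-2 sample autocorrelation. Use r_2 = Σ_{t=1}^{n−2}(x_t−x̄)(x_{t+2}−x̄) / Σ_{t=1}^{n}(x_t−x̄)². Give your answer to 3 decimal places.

-0.737

Mean x̄ = (26.3 + 24.7 + 18.7 + 18.7 + 25.0 + 25.6 + 20.9 + 19.4 + 24.2 + 27.1)/10 = 23.0600
Numerator Σ_{t=1}^{8}(x_t−x̄)(x_{t+2}−x̄) = -71.5452
Denominator Σ(x_t−x̄)² = 97.1040
r_2 = -71.5452 / 97.1040 = -0.737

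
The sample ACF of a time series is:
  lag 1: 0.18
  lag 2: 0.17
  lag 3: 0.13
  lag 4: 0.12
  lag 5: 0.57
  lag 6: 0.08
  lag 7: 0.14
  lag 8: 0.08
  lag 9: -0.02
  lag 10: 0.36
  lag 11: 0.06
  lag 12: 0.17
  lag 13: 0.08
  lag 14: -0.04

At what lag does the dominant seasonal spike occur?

5

The largest autocorrelation is r_5 = 0.57, with a weaker echo at lag 10 (0.36); the remaining lags stay at or below 0.18.
The dominant spike at lag 5 indicates a seasonal period of 5.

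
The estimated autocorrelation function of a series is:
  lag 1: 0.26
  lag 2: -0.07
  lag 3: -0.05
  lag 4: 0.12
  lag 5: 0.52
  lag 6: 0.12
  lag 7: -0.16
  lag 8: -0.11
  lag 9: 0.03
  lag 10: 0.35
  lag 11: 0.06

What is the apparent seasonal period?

The largest autocorrelation is r_5 = 0.52, with a weaker echo at lag 10 (0.35); the remaining lags stay at or below 0.26.
The dominant spike at lag 5 indicates a seasonal period of 5.

5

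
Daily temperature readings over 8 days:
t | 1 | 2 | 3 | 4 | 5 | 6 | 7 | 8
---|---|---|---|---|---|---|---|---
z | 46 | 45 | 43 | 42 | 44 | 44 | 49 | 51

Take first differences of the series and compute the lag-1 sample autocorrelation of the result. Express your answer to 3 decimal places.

First differences Δz: -1, -2, -1, 2, 0, 5, 2
Mean of differences = 0.7143
Numerator Σ(Δz_t−Δz̄)(Δz_{t+1}−Δz̄) = 8.6327
Denominator Σ(Δz_t−Δz̄)² = 35.4286
r_1(Δz) = 8.6327 / 35.4286 = 0.244

0.244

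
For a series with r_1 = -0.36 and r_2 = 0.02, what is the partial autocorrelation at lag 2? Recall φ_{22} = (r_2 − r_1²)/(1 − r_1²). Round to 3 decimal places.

-0.126

φ_{22} = (r_2 − r_1²) / (1 − r_1²)
r_1² = (-0.36)² = 0.1296
Numerator = 0.02 − 0.1296 = -0.1096; denominator = 1 − 0.1296 = 0.8704
φ_{22} = -0.1096 / 0.8704 = -0.126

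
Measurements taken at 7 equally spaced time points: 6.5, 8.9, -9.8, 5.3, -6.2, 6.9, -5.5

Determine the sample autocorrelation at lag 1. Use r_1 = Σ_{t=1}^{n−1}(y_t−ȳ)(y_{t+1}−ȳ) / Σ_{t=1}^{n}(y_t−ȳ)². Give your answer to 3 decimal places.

-0.561

Mean ȳ = (6.5 + 8.9 − 9.8 + 5.3 − 6.2 + 6.9 − 5.5)/7 = 0.8714
Deviations from mean: 5.6286, 8.0286, -10.6714, 4.4286, -7.0714, 6.0286, -6.3714
Numerator Σ_{t=1}^{6}(y_t−ȳ)(y_{t+1}−ȳ) = -200.1037
Denominator Σ(y_t−ȳ)² = 356.5743
r_1 = -200.1037 / 356.5743 = -0.561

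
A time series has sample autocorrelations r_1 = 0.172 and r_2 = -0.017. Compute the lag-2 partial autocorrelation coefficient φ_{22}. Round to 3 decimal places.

-0.048

φ_{22} = (r_2 − r_1²) / (1 − r_1²)
r_1² = (0.172)² = 0.029584
Numerator = -0.017 − 0.0296 = -0.0466; denominator = 1 − 0.0296 = 0.9704
φ_{22} = -0.0466 / 0.9704 = -0.048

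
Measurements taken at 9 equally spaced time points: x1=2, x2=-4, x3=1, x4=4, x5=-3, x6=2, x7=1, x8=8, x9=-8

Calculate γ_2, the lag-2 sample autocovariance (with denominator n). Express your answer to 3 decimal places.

Mean x̄ = (2 − 4 + 1 + 4 − 3 + 2 + 1 + 8 − 8)/9 = 0.3333
Σ_{t=1}^{7}(x_t−x̄)(x_{t+2}−x̄) = -5.8889
γ_2 = -5.8889 / 9 = -0.654

-0.654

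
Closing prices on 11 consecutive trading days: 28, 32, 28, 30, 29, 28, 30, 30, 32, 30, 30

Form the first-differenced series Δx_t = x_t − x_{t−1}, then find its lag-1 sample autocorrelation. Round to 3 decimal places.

First differences Δx: 4, -4, 2, -1, -1, 2, 0, 2, -2, 0
Mean of differences = 0.2000
Numerator Σ(Δx_t−Δx̄)(Δx_{t+1}−Δx̄) = -30.6400
Denominator Σ(Δx_t−Δx̄)² = 49.6000
r_1(Δx) = -30.6400 / 49.6000 = -0.618

-0.618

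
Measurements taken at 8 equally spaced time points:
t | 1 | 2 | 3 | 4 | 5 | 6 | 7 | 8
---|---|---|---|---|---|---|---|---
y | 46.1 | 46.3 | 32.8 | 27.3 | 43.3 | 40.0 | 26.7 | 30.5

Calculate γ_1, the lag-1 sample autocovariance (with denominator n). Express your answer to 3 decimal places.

9.739

Mean ȳ = (46.1 + 46.3 + 32.8 + 27.3 + 43.3 + 40.0 + 26.7 + 30.5)/8 = 36.6250
Deviations: 9.4750, 9.6750, -3.8250, -9.3250, 6.6750, 3.3750, -9.9250, -6.1250
Σ_{t=1}^{7}(y_t−ȳ)(y_{t+1}−ȳ) = 77.9094
γ_1 = 77.9094 / 8 = 9.739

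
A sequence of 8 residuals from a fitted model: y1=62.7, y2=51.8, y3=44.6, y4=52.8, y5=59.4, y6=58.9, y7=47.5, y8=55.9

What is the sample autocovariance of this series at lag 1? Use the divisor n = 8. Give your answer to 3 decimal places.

Mean ȳ = (62.7 + 51.8 + 44.6 + 52.8 + 59.4 + 58.9 + 47.5 + 55.9)/8 = 54.2000
Σ_{t=1}^{7}(y_t−ȳ)(y_{t+1}−ȳ) = -9.6400
γ_1 = -9.6400 / 8 = -1.205

-1.205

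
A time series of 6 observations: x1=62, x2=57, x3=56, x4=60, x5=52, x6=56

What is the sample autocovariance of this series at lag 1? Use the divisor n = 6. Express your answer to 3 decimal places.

Mean x̄ = (62 + 57 + 56 + 60 + 52 + 56)/6 = 57.1667
Σ_{t=1}^{5}(x_t−x̄)(x_{t+1}−x̄) = -12.5278
γ_1 = -12.5278 / 6 = -2.088

-2.088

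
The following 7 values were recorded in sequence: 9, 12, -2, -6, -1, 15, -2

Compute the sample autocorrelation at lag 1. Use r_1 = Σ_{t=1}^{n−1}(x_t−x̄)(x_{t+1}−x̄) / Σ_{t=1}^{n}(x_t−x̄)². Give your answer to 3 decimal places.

-0.049

Mean x̄ = (9 + 12 − 2 − 6 − 1 + 15 − 2)/7 = 3.5714
Numerator Σ_{t=1}^{6}(x_t−x̄)(x_{t+1}−x̄) = -20.0408
Denominator Σ(x_t−x̄)² = 405.7143
r_1 = -20.0408 / 405.7143 = -0.049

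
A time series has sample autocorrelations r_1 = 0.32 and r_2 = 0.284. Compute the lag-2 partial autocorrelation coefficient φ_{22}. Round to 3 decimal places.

φ_{22} = (r_2 − r_1²) / (1 − r_1²)
r_1² = (0.32)² = 0.1024
Numerator = 0.284 − 0.1024 = 0.1816; denominator = 1 − 0.1024 = 0.8976
φ_{22} = 0.1816 / 0.8976 = 0.202

0.202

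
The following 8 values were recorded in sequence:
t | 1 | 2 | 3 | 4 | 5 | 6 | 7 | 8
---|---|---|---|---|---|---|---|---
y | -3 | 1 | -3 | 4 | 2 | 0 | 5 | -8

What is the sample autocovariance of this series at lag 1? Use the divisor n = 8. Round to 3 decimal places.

-5.977

Mean ȳ = (-3 + 1 − 3 + 4 + 2 + 0 + 5 − 8)/8 = -0.2500
Σ_{t=1}^{7}(y_t−ȳ)(y_{t+1}−ȳ) = -47.8125
γ_1 = -47.8125 / 8 = -5.977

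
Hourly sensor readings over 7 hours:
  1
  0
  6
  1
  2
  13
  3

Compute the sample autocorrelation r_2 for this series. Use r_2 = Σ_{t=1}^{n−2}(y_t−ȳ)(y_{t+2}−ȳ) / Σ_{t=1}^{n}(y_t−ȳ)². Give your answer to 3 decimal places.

-0.195

Mean ȳ = (1 + 0 + 6 + 1 + 2 + 13 + 3)/7 = 3.7143
Deviations from mean: -2.7143, -3.7143, 2.2857, -2.7143, -1.7143, 9.2857, -0.7143
Σ(y_t−ȳ)(y_{t+2}−ȳ) = (-6.2041) + (10.0816) + (-3.9184) + (-25.2041) + (1.2245) = -24.0204
Denominator Σ(y_t−ȳ)² = 123.4286
r_2 = -24.0204 / 123.4286 = -0.195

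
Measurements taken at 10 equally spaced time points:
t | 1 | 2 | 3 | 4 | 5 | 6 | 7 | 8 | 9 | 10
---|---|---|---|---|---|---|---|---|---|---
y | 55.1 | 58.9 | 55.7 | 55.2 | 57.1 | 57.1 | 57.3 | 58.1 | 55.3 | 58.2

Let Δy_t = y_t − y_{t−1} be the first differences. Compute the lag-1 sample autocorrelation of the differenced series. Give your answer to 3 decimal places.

-0.464

First differences Δy: 3.8, -3.2, -0.5, 1.9, 0.0, 0.2, 0.8, -2.8, 2.9
Mean of differences = 0.3444
Numerator Σ(Δy_t−Δȳ)(Δy_{t+1}−Δȳ) = -20.5886
Denominator Σ(Δy_t−Δȳ)² = 44.4022
r_1(Δy) = -20.5886 / 44.4022 = -0.464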